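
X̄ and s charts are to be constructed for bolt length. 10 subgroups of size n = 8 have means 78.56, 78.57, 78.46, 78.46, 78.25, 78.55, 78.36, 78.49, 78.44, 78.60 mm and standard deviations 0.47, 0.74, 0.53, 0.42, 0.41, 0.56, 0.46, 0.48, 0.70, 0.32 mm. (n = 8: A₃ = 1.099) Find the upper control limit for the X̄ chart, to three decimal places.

79.033

X̄̄ = (78.56 + 78.57 + 78.46 + 78.46 + 78.25 + 78.55 + 78.36 + 78.49 + 78.44 + 78.60) / 10 = 78.4740
s̄ = (0.47 + 0.74 + 0.53 + 0.42 + 0.41 + 0.56 + 0.46 + 0.48 + 0.70 + 0.32) / 10 = 0.5090
UCL = X̄̄ + A₃·s̄ = 78.4740 + 1.099 × 0.5090 = 79.0334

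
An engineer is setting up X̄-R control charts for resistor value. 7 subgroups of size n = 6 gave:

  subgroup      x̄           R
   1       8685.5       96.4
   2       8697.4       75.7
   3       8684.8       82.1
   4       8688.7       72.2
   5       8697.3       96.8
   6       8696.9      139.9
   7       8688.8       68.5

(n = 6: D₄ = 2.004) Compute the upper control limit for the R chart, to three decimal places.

180.818

R̄ = (96.4 + 75.7 + 82.1 + 72.2 + 96.8 + 139.9 + 68.5) / 7 = 631.6000 / 7 = 90.2286
UCL_R = D₄·R̄ = 2.004 × 90.2286 = 180.8181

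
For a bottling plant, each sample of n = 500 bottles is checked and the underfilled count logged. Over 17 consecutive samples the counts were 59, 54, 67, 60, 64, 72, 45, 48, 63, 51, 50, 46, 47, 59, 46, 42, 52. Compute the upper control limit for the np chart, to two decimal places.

75.30

p̄ = Σdᵢ / (k·n) = 925 / (17 × 500) = 0.10882
UCL = np̄ + 3·√(np̄(1−p̄)) = 54.4118 + 3 × √(54.4118×0.89118) = 54.4118 + 3 × 6.9635 = 75.3023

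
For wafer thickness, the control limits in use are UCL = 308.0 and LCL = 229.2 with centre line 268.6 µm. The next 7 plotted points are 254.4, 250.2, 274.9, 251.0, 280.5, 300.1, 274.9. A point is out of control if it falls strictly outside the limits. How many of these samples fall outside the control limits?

All 7 points lie within [229.2, 308.0].

0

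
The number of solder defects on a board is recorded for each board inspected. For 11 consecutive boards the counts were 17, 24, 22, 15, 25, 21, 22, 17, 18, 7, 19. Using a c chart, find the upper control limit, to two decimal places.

31.83

c̄ = (17 + 24 + 22 + 15 + 25 + 21 + 22 + 17 + 18 + 7 + 19) / 11 = 207 / 11 = 18.8182
UCL = c̄ + 3√c̄ = 18.8182 + 3 × √18.8182 = 18.8182 + 3 × 4.3380 = 31.8322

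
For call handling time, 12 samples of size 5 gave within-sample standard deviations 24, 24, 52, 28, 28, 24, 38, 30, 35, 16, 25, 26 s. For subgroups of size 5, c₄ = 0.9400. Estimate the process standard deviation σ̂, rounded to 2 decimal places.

31.03

s̄ = (24 + 24 + 52 + 28 + 28 + 24 + 38 + 30 + 35 + 16 + 25 + 26) / 12 = 29.1667
σ̂ = s̄ / c₄ = 29.1667 / 0.9400 = 31.0284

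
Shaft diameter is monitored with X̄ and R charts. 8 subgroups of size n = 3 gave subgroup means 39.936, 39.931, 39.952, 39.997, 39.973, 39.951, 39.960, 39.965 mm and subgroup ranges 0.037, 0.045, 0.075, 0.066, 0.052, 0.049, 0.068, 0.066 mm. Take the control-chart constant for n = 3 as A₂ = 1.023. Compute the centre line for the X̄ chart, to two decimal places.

39.96

X̄̄ = (39.936 + 39.931 + 39.952 + 39.997 + 39.973 + 39.951 + 39.960 + 39.965) / 8 = 319.6650 / 8 = 39.9581
CL = X̄̄ = 39.9581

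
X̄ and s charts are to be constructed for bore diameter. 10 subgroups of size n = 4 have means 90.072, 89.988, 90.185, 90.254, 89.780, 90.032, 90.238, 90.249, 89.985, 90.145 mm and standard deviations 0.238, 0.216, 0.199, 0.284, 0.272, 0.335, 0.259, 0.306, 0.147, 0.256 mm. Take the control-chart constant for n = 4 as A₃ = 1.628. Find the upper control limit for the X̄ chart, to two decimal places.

X̄̄ = (90.072 + 89.988 + 90.185 + 90.254 + 89.780 + 90.032 + 90.238 + 90.249 + 89.985 + 90.145) / 10 = 90.0928
s̄ = (0.238 + 0.216 + 0.199 + 0.284 + 0.272 + 0.335 + 0.259 + 0.306 + 0.147 + 0.256) / 10 = 0.2512
UCL = X̄̄ + A₃·s̄ = 90.0928 + 1.628 × 0.2512 = 90.5018

90.50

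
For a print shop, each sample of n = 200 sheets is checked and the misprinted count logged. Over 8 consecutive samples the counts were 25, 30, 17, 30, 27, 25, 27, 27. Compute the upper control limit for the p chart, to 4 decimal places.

0.2013

p̄ = Σdᵢ / (k·n) = 208 / (8 × 200) = 0.13000
UCL = p̄ + 3·√(p̄(1−p̄)/n) = 0.13000 + 3 × √(0.13000×0.87000/200) = 0.13000 + 3 × 0.02378 = 0.20134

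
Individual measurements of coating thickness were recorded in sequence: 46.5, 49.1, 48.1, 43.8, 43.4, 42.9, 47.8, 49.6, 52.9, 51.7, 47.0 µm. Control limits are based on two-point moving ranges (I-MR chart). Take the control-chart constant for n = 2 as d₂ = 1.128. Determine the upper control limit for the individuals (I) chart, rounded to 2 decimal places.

54.10

X̄ = (46.5 + 49.1 + 48.1 + 43.8 + 43.4 + 42.9 + 47.8 + 49.6 + 52.9 + 51.7 + 47.0) / 11 = 47.5273
Moving ranges: 2.6, 1.0, 4.3, 0.4, 0.5, 4.9, 1.8, 3.3, 1.2, 4.7; M̄R̄ = 24.7000 / 10 = 2.4700
UCL = X̄ + 3·M̄R̄/d₂ = 47.5273 + 3 × 2.4700 / 1.128 = 54.0964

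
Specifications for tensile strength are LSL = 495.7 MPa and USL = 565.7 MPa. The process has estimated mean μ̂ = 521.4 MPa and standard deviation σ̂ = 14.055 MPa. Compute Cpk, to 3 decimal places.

0.610

Cpu = (USL − μ̂) / (3σ̂) = (565.7 − 521.4) / (3 × 14.055) = 1.0506; Cpl = (μ̂ − LSL) / (3σ̂) = (521.4 − 495.7) / (3 × 14.055) = 0.6095; Cpk = min(Cpu, Cpl) = 0.6095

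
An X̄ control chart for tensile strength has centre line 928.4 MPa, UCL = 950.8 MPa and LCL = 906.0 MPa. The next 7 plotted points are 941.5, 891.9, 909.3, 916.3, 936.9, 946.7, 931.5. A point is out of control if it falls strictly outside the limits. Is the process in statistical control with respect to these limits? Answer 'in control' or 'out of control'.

Compare each point to [906.0, 950.8]: sample 2 = 891.9 < LCL.

out of control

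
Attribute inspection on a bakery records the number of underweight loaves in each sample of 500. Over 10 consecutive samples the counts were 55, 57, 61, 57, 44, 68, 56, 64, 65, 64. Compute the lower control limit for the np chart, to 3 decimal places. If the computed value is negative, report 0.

37.443

p̄ = Σdᵢ / (k·n) = 591 / (10 × 500) = 0.11820
LCL = np̄ − 3·√(np̄(1−p̄)) = 59.1000 − 3 × 7.2190 = 37.4429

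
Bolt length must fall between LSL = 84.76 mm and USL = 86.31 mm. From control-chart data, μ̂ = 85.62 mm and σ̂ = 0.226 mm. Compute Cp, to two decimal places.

1.14

Cp = (USL − LSL) / (6σ̂) = (86.31 − 84.76) / (6 × 0.226) = 1.5500 / 1.3560 = 1.1431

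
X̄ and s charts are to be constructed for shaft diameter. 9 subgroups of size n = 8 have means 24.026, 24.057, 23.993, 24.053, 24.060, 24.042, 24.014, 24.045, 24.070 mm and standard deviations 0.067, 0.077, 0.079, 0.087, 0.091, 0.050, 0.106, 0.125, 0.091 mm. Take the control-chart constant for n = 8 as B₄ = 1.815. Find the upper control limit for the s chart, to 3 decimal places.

0.156

s̄ = (0.067 + 0.077 + 0.079 + 0.087 + 0.091 + 0.050 + 0.106 + 0.125 + 0.091) / 9 = 0.0859
UCL_s = B₄·s̄ = 1.815 × 0.0859 = 0.1559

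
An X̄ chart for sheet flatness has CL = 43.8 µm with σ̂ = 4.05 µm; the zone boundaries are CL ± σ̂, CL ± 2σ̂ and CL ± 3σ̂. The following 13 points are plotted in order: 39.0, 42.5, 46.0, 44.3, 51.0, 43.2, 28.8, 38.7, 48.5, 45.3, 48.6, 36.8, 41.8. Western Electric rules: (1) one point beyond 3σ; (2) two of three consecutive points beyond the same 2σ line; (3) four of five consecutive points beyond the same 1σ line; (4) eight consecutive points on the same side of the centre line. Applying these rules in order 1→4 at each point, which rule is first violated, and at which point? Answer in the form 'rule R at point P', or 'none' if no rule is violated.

Zone of each point (C = within 1σ̂, B = 1σ̂–2σ̂, A = 2σ̂–3σ̂, * = beyond 3σ̂; sign = side of CL): 1:-B, 2:-C, 3:+C, 4:+C, 5:+B, 6:-C, 7:-*, 8:-B, 9:+B, 10:+C, 11:+B, 12:-B, 13:-C
Rule 1 (one point beyond the 3σ limits) is satisfied at point 7.

rule 1 at point 7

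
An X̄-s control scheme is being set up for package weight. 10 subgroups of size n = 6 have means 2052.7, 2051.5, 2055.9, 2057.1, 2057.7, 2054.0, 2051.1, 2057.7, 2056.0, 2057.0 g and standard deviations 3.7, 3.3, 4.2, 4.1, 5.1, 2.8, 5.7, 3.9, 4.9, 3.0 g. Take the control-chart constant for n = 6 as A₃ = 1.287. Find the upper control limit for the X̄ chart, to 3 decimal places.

2060.308

X̄̄ = (2052.7 + 2051.5 + 2055.9 + 2057.1 + 2057.7 + 2054.0 + 2051.1 + 2057.7 + 2056.0 + 2057.0) / 10 = 2055.0700
s̄ = (3.7 + 3.3 + 4.2 + 4.1 + 5.1 + 2.8 + 5.7 + 3.9 + 4.9 + 3.0) / 10 = 4.0700
UCL = X̄̄ + A₃·s̄ = 2055.0700 + 1.287 × 4.0700 = 2060.3081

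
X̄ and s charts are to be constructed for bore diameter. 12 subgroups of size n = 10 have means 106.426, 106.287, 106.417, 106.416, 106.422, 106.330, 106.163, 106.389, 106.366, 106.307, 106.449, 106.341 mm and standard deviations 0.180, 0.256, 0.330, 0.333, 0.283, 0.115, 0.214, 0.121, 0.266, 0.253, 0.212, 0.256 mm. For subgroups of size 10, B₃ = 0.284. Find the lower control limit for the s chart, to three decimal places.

0.067

s̄ = (0.180 + 0.256 + 0.330 + 0.333 + 0.283 + 0.115 + 0.214 + 0.121 + 0.266 + 0.253 + 0.212 + 0.256) / 12 = 0.2349
LCL_s = B₃·s̄ = 0.284 × 0.2349 = 0.0667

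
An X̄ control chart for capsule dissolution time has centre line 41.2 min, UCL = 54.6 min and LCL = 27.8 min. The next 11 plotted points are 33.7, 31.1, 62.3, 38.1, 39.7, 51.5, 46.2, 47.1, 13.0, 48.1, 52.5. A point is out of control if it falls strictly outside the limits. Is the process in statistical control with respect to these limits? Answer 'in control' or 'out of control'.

out of control

Compare each point to [27.8, 54.6]: sample 3 = 62.3 > UCL; sample 9 = 13.0 < LCL.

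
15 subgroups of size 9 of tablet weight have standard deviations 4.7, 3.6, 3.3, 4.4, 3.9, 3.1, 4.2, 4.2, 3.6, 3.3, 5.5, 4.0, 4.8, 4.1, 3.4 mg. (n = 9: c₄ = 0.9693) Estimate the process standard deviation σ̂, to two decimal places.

4.13

s̄ = (4.7 + 3.6 + 3.3 + 4.4 + 3.9 + 3.1 + 4.2 + 4.2 + 3.6 + 3.3 + 5.5 + 4.0 + 4.8 + 4.1 + 3.4) / 15 = 4.0067
σ̂ = s̄ / c₄ = 4.0067 / 0.9693 = 4.1336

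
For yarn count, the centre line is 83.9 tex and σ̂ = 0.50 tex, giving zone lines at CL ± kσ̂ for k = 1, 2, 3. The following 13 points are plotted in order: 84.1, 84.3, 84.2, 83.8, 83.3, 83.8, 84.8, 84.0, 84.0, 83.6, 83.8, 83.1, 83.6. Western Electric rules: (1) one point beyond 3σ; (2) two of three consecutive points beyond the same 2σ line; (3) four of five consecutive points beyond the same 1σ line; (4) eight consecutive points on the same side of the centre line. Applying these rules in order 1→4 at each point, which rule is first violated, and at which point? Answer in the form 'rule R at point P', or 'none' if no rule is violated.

Zone of each point (C = within 1σ̂, B = 1σ̂–2σ̂, A = 2σ̂–3σ̂, * = beyond 3σ̂; sign = side of CL): 1:+C, 2:+C, 3:+C, 4:-C, 5:-B, 6:-C, 7:+B, 8:+C, 9:+C, 10:-C, 11:-C, 12:-B, 13:-C
No rule fires across all 13 points.

none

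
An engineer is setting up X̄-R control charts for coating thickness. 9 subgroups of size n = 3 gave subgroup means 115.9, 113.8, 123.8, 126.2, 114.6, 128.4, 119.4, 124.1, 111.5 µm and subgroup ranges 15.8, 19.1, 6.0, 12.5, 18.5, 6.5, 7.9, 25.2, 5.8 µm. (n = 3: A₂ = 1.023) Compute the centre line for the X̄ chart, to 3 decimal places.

119.744

X̄̄ = (115.9 + 113.8 + 123.8 + 126.2 + 114.6 + 128.4 + 119.4 + 124.1 + 111.5) / 9 = 1077.7000 / 9 = 119.7444
CL = X̄̄ = 119.7444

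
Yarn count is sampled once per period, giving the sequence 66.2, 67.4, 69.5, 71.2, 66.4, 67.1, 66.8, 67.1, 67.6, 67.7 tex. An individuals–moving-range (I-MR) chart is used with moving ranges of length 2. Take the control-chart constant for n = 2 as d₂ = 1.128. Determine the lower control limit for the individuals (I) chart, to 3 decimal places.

X̄ = (66.2 + 67.4 + 69.5 + 71.2 + 66.4 + 67.1 + 66.8 + 67.1 + 67.6 + 67.7) / 10 = 67.7000
Moving ranges: 1.2, 2.1, 1.7, 4.8, 0.7, 0.3, 0.3, 0.5, 0.1; M̄R̄ = 11.7000 / 9 = 1.3000
LCL = X̄ − 3·M̄R̄/d₂ = 67.7000 − 3 × 1.3000 / 1.128 = 64.2426

64.243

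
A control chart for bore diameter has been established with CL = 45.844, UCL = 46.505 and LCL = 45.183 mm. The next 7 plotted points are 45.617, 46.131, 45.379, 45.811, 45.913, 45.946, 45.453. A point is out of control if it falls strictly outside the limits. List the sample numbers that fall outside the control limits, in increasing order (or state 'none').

none

All 7 points lie within [45.183, 46.505].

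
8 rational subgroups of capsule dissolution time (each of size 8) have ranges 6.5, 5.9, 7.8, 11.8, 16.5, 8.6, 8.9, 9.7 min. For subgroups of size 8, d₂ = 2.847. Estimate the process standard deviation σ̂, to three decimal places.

3.324

R̄ = (6.5 + 5.9 + 7.8 + 11.8 + 16.5 + 8.6 + 8.9 + 9.7) / 8 = 9.4625
σ̂ = R̄ / d₂ = 9.4625 / 2.847 = 3.3237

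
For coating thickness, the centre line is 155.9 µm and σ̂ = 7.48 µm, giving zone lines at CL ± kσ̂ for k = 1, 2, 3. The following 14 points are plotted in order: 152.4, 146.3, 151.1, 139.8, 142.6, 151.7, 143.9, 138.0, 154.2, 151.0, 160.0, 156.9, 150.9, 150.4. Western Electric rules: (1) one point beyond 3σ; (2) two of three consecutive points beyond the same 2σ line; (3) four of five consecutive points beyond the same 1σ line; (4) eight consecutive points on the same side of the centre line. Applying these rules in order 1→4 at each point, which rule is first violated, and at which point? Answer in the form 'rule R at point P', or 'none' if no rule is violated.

rule 3 at point 8

Zone of each point (C = within 1σ̂, B = 1σ̂–2σ̂, A = 2σ̂–3σ̂, * = beyond 3σ̂; sign = side of CL): 1:-C, 2:-B, 3:-C, 4:-A, 5:-B, 6:-C, 7:-B, 8:-A, 9:-C, 10:-C, 11:+C, 12:+C, 13:-C, 14:-C
Rule 3 (four of five consecutive points beyond the same 1σ limit) is satisfied at point 8.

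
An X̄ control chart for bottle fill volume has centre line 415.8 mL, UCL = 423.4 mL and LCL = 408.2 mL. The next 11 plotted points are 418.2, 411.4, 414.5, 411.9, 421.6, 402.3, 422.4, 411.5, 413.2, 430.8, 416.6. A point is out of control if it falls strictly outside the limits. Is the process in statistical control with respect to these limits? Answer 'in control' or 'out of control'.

Compare each point to [408.2, 423.4]: sample 6 = 402.3 < LCL; sample 10 = 430.8 > UCL.

out of control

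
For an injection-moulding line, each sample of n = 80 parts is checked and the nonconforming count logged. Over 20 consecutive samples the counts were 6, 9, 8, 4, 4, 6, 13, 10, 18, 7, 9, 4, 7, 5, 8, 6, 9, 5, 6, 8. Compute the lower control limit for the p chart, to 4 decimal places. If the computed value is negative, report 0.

0.0000

p̄ = Σdᵢ / (k·n) = 152 / (20 × 80) = 0.09500
LCL = p̄ − 3·√(p̄(1−p̄)/n) = 0.09500 − 3 × 0.03278 = -0.00335 → 0 (negative, so LCL = 0)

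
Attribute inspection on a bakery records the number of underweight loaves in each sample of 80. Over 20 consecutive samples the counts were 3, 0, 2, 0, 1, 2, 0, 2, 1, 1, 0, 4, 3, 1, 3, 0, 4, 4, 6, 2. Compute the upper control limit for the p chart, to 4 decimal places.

p̄ = Σdᵢ / (k·n) = 39 / (20 × 80) = 0.02438
UCL = p̄ + 3·√(p̄(1−p̄)/n) = 0.02438 + 3 × √(0.02438×0.97562/80) = 0.02438 + 3 × 0.01724 = 0.07610

0.0761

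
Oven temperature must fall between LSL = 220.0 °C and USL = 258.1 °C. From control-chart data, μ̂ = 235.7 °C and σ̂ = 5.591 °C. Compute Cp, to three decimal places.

Cp = (USL − LSL) / (6σ̂) = (258.1 − 220.0) / (6 × 5.591) = 38.1000 / 33.5460 = 1.1358

1.136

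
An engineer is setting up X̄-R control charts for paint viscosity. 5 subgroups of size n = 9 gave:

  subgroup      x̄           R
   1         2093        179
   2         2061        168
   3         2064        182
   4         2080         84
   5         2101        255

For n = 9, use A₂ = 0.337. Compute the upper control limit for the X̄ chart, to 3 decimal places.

2138.303

X̄̄ = (2093 + 2061 + 2064 + 2080 + 2101) / 5 = 10399.0000 / 5 = 2079.8000
R̄ = (179 + 168 + 182 + 84 + 255) / 5 = 868.0000 / 5 = 173.6000
UCL = X̄̄ + A₂·R̄ = 2079.8000 + 0.337 × 173.6000 = 2138.3032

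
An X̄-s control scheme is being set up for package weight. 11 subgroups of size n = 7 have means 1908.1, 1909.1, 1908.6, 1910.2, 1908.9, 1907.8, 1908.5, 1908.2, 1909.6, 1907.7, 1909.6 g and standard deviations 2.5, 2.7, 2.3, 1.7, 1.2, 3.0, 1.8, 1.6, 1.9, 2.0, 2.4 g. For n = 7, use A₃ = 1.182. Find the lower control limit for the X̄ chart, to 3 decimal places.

1906.272

X̄̄ = (1908.1 + 1909.1 + 1908.6 + 1910.2 + 1908.9 + 1907.8 + 1908.5 + 1908.2 + 1909.6 + 1907.7 + 1909.6) / 11 = 1908.7545
s̄ = (2.5 + 2.7 + 2.3 + 1.7 + 1.2 + 3.0 + 1.8 + 1.6 + 1.9 + 2.0 + 2.4) / 11 = 2.1000
LCL = X̄̄ − A₃·s̄ = 1908.7545 − 1.182 × 2.1000 = 1906.2723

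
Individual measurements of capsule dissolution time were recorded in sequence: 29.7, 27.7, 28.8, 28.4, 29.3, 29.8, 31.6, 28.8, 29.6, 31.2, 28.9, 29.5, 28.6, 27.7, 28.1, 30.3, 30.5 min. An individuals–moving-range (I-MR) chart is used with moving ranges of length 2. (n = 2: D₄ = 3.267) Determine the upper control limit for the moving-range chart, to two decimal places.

Moving ranges: 2.0, 1.1, 0.4, 0.9, 0.5, 1.8, 2.8, 0.8, 1.6, 2.3, 0.6, 0.9, 0.9, 0.4, 2.2, 0.2; M̄R̄ = 19.4000 / 16 = 1.2125
UCL_MR = D₄·M̄R̄ = 3.267 × 1.2125 = 3.9612

3.96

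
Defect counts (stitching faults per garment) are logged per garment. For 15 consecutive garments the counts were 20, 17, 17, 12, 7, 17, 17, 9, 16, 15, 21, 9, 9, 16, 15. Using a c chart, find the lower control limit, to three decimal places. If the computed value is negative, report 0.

c̄ = (20 + 17 + 17 + 12 + 7 + 17 + 17 + 9 + 16 + 15 + 21 + 9 + 9 + 16 + 15) / 15 = 217 / 15 = 14.4667
LCL = c̄ − 3√c̄ = 14.4667 − 3 × 3.8035 = 3.0561

3.056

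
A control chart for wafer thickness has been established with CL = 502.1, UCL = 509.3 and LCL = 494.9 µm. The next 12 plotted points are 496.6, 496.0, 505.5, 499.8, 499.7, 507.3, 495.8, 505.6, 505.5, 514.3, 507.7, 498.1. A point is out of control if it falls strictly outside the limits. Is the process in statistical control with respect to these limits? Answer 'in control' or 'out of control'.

Compare each point to [494.9, 509.3]: sample 10 = 514.3 > UCL.

out of control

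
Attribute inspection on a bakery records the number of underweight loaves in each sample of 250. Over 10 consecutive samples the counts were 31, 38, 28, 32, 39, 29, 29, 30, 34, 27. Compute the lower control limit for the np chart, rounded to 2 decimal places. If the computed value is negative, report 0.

p̄ = Σdᵢ / (k·n) = 317 / (10 × 250) = 0.12680
LCL = np̄ − 3·√(np̄(1−p̄)) = 31.7000 − 3 × 5.2612 = 15.9163

15.92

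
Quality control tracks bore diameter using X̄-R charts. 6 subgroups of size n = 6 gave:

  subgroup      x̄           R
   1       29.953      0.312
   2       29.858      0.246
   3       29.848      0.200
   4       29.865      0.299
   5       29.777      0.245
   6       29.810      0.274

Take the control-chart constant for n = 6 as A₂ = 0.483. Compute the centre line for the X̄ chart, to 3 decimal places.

X̄̄ = (29.953 + 29.858 + 29.848 + 29.865 + 29.777 + 29.810) / 6 = 179.1110 / 6 = 29.8518
CL = X̄̄ = 29.8518

29.852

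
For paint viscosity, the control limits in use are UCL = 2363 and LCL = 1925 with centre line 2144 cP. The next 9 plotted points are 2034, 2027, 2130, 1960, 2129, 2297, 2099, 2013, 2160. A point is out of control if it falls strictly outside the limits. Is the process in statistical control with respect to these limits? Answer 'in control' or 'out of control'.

in control

All 9 points lie within [1925, 2363].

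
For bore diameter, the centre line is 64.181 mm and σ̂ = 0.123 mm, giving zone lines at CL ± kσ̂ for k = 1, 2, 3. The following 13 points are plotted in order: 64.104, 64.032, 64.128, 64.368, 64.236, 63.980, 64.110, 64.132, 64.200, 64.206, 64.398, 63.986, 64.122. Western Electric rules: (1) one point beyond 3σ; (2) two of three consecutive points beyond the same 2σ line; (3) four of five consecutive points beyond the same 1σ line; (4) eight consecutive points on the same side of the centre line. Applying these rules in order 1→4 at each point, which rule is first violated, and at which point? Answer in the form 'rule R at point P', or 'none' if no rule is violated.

Zone of each point (C = within 1σ̂, B = 1σ̂–2σ̂, A = 2σ̂–3σ̂, * = beyond 3σ̂; sign = side of CL): 1:-C, 2:-B, 3:-C, 4:+B, 5:+C, 6:-B, 7:-C, 8:-C, 9:+C, 10:+C, 11:+B, 12:-B, 13:-C
No rule fires across all 13 points.

none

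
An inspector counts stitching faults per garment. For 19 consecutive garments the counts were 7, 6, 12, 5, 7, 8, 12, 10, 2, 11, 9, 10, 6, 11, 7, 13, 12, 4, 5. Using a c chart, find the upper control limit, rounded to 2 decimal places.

16.89

c̄ = (7 + 6 + 12 + 5 + 7 + 8 + 12 + 10 + 2 + 11 + 9 + 10 + 6 + 11 + 7 + 13 + 12 + 4 + 5) / 19 = 157 / 19 = 8.2632
UCL = c̄ + 3√c̄ = 8.2632 + 3 × √8.2632 = 8.2632 + 3 × 2.8746 = 16.8869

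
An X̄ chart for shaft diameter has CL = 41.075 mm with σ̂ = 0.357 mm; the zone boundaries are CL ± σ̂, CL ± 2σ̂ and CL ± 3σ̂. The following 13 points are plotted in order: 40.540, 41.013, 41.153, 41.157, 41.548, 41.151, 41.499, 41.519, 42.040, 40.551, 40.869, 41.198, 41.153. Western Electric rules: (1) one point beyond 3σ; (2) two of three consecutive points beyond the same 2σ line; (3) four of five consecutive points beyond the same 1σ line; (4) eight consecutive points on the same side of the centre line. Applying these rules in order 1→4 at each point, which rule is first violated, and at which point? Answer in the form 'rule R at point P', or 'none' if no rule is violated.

Zone of each point (C = within 1σ̂, B = 1σ̂–2σ̂, A = 2σ̂–3σ̂, * = beyond 3σ̂; sign = side of CL): 1:-B, 2:-C, 3:+C, 4:+C, 5:+B, 6:+C, 7:+B, 8:+B, 9:+A, 10:-B, 11:-C, 12:+C, 13:+C
Rule 3 (four of five consecutive points beyond the same 1σ limit) is satisfied at point 9.

rule 3 at point 9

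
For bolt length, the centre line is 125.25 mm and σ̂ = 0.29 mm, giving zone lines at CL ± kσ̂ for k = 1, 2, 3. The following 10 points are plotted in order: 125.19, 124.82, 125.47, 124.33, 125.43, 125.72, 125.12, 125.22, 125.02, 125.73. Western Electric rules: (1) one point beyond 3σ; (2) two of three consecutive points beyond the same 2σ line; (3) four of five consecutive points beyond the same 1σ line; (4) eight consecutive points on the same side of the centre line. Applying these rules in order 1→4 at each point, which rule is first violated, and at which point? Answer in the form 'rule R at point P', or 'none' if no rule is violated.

rule 1 at point 4

Zone of each point (C = within 1σ̂, B = 1σ̂–2σ̂, A = 2σ̂–3σ̂, * = beyond 3σ̂; sign = side of CL): 1:-C, 2:-B, 3:+C, 4:-*, 5:+C, 6:+B, 7:-C, 8:-C, 9:-C, 10:+B
Rule 1 (one point beyond the 3σ limits) is satisfied at point 4.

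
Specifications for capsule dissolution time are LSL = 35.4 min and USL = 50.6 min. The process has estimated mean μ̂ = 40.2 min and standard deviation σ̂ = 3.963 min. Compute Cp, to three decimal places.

0.639

Cp = (USL − LSL) / (6σ̂) = (50.6 − 35.4) / (6 × 3.963) = 15.2000 / 23.7780 = 0.6392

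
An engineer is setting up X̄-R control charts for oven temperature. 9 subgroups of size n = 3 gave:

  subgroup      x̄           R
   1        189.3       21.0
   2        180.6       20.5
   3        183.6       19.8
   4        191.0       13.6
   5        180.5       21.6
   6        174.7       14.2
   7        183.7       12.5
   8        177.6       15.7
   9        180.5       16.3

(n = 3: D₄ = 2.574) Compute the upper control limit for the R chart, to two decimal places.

R̄ = (21.0 + 20.5 + 19.8 + 13.6 + 21.6 + 14.2 + 12.5 + 15.7 + 16.3) / 9 = 155.2000 / 9 = 17.2444
UCL_R = D₄·R̄ = 2.574 × 17.2444 = 44.3872

44.39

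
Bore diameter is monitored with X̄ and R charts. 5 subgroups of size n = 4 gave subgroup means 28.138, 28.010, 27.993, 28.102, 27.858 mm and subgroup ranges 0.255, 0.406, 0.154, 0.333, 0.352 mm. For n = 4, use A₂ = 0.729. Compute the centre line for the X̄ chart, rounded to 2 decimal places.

28.02

X̄̄ = (28.138 + 28.010 + 27.993 + 28.102 + 27.858) / 5 = 140.1010 / 5 = 28.0202
CL = X̄̄ = 28.0202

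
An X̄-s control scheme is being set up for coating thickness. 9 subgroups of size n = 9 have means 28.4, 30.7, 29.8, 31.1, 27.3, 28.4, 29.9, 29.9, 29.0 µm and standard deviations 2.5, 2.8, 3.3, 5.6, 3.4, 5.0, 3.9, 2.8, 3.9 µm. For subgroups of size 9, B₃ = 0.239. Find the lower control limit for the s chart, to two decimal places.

0.88

s̄ = (2.5 + 2.8 + 3.3 + 5.6 + 3.4 + 5.0 + 3.9 + 2.8 + 3.9) / 9 = 3.6889
LCL_s = B₃·s̄ = 0.239 × 3.6889 = 0.8816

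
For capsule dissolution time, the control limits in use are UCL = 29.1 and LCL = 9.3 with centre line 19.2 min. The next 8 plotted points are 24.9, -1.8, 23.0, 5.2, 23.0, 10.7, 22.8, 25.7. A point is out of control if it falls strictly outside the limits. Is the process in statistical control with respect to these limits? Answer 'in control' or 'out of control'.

out of control

Compare each point to [9.3, 29.1]: sample 2 = -1.8 < LCL; sample 4 = 5.2 < LCL.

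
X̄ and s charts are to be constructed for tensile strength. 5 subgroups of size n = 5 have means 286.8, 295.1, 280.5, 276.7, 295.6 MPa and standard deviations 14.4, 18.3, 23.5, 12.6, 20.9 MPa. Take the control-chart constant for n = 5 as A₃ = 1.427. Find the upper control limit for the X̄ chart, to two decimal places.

312.54

X̄̄ = (286.8 + 295.1 + 280.5 + 276.7 + 295.6) / 5 = 286.9400
s̄ = (14.4 + 18.3 + 23.5 + 12.6 + 20.9) / 5 = 17.9400
UCL = X̄̄ + A₃·s̄ = 286.9400 + 1.427 × 17.9400 = 312.5404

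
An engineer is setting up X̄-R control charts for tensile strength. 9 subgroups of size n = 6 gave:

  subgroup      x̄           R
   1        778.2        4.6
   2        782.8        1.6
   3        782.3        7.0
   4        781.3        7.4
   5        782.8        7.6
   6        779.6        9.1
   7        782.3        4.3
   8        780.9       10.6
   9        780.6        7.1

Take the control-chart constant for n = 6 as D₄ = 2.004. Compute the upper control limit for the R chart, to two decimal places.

R̄ = (4.6 + 1.6 + 7.0 + 7.4 + 7.6 + 9.1 + 4.3 + 10.6 + 7.1) / 9 = 59.3000 / 9 = 6.5889
UCL_R = D₄·R̄ = 2.004 × 6.5889 = 13.2041

13.20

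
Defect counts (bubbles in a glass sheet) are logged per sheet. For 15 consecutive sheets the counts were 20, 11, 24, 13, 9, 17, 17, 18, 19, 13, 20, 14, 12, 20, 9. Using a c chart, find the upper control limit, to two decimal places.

c̄ = (20 + 11 + 24 + 13 + 9 + 17 + 17 + 18 + 19 + 13 + 20 + 14 + 12 + 20 + 9) / 15 = 236 / 15 = 15.7333
UCL = c̄ + 3√c̄ = 15.7333 + 3 × √15.7333 = 15.7333 + 3 × 3.9665 = 27.6329

27.63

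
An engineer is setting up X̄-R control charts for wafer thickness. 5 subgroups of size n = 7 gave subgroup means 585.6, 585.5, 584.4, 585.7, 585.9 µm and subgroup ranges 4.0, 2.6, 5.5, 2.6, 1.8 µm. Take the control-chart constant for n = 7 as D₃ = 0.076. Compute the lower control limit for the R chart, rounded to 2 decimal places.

R̄ = (4.0 + 2.6 + 5.5 + 2.6 + 1.8) / 5 = 16.5000 / 5 = 3.3000
LCL_R = D₃·R̄ = 0.076 × 3.3000 = 0.2508

0.25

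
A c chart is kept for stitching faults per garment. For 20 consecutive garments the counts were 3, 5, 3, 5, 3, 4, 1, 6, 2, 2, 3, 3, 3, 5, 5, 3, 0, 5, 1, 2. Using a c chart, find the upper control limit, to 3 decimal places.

c̄ = (3 + 5 + 3 + 5 + 3 + 4 + 1 + 6 + 2 + 2 + 3 + 3 + 3 + 5 + 5 + 3 + 0 + 5 + 1 + 2) / 20 = 64 / 20 = 3.2000
UCL = c̄ + 3√c̄ = 3.2000 + 3 × √3.2000 = 3.2000 + 3 × 1.7889 = 8.5666

8.567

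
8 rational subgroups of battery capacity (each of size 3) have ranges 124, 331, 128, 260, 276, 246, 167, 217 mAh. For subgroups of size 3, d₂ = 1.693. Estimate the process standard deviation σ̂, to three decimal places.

R̄ = (124 + 331 + 128 + 260 + 276 + 246 + 167 + 217) / 8 = 218.6250
σ̂ = R̄ / d₂ = 218.6250 / 1.693 = 129.1347

129.135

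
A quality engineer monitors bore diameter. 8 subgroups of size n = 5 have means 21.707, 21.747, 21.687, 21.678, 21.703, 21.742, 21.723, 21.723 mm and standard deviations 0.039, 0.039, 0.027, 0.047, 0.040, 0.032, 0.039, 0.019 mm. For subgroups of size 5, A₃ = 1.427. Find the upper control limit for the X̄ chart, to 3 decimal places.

21.764

X̄̄ = (21.707 + 21.747 + 21.687 + 21.678 + 21.703 + 21.742 + 21.723 + 21.723) / 8 = 21.7138
s̄ = (0.039 + 0.039 + 0.027 + 0.047 + 0.040 + 0.032 + 0.039 + 0.019) / 8 = 0.0353
UCL = X̄̄ + A₃·s̄ = 21.7138 + 1.427 × 0.0353 = 21.7641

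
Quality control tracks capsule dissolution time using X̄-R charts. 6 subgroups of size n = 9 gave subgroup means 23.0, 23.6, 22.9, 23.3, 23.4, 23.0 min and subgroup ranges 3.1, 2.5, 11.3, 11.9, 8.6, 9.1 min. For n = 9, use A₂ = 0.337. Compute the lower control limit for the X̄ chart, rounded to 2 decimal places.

X̄̄ = (23.0 + 23.6 + 22.9 + 23.3 + 23.4 + 23.0) / 6 = 139.2000 / 6 = 23.2000
R̄ = (3.1 + 2.5 + 11.3 + 11.9 + 8.6 + 9.1) / 6 = 46.5000 / 6 = 7.7500
LCL = X̄̄ − A₂·R̄ = 23.2000 − 0.337 × 7.7500 = 20.5882

20.59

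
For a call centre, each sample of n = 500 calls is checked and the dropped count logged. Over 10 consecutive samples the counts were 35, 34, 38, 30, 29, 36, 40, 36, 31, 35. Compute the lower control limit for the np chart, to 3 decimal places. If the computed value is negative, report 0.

p̄ = Σdᵢ / (k·n) = 344 / (10 × 500) = 0.06880
LCL = np̄ − 3·√(np̄(1−p̄)) = 34.4000 − 3 × 5.6598 = 17.4206

17.421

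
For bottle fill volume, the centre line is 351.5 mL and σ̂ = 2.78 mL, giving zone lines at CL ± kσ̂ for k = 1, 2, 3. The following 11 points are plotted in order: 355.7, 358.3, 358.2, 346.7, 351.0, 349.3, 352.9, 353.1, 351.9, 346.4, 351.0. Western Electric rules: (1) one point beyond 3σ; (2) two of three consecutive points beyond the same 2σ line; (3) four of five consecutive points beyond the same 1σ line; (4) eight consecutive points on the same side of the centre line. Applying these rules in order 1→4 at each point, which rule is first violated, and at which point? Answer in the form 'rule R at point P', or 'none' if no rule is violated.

Zone of each point (C = within 1σ̂, B = 1σ̂–2σ̂, A = 2σ̂–3σ̂, * = beyond 3σ̂; sign = side of CL): 1:+B, 2:+A, 3:+A, 4:-B, 5:-C, 6:-C, 7:+C, 8:+C, 9:+C, 10:-B, 11:-C
Rule 2 (two of three consecutive points beyond the same 2σ limit) is satisfied at point 3.

rule 2 at point 3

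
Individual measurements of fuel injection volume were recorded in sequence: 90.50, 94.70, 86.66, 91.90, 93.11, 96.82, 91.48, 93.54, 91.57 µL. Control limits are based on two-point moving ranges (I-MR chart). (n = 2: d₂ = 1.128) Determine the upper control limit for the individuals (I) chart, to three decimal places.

102.815

X̄ = (90.50 + 94.70 + 86.66 + 91.90 + 93.11 + 96.82 + 91.48 + 93.54 + 91.57) / 9 = 92.2533
Moving ranges: 4.20, 8.04, 5.24, 1.21, 3.71, 5.34, 2.06, 1.97; M̄R̄ = 31.7700 / 8 = 3.9712
UCL = X̄ + 3·M̄R̄/d₂ = 92.2533 + 3 × 3.9712 / 1.128 = 102.8152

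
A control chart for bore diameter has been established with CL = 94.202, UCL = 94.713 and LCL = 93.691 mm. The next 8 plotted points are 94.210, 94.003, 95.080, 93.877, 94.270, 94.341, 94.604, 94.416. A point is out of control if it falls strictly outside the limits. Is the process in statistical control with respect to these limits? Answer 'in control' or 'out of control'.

Compare each point to [93.691, 94.713]: sample 3 = 95.080 > UCL.

out of control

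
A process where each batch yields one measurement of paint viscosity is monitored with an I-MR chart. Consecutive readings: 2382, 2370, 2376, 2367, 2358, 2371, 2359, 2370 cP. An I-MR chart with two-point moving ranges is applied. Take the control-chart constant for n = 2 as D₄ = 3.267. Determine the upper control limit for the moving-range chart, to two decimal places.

33.60

Moving ranges: 12, 6, 9, 9, 13, 12, 11; M̄R̄ = 72.0000 / 7 = 10.2857
UCL_MR = D₄·M̄R̄ = 3.267 × 10.2857 = 33.6034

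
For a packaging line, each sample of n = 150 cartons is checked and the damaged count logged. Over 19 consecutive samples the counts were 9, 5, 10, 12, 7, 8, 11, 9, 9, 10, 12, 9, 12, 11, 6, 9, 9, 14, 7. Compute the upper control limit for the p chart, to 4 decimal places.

p̄ = Σdᵢ / (k·n) = 179 / (19 × 150) = 0.06281
UCL = p̄ + 3·√(p̄(1−p̄)/n) = 0.06281 + 3 × √(0.06281×0.93719/150) = 0.06281 + 3 × 0.01981 = 0.12224

0.1222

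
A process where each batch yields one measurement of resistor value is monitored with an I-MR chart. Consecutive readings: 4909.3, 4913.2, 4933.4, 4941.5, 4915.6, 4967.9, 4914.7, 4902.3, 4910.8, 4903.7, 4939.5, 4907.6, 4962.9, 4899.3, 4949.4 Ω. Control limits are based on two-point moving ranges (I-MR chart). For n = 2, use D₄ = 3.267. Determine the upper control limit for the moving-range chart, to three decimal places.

99.947

Moving ranges: 3.9, 20.2, 8.1, 25.9, 52.3, 53.2, 12.4, 8.5, 7.1, 35.8, 31.9, 55.3, 63.6, 50.1; M̄R̄ = 428.3000 / 14 = 30.5929
UCL_MR = D₄·M̄R̄ = 3.267 × 30.5929 = 99.9469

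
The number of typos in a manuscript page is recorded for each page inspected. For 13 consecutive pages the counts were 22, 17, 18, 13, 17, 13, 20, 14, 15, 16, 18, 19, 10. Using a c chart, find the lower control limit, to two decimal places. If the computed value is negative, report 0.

4.19

c̄ = (22 + 17 + 18 + 13 + 17 + 13 + 20 + 14 + 15 + 16 + 18 + 19 + 10) / 13 = 212 / 13 = 16.3077
LCL = c̄ − 3√c̄ = 16.3077 − 3 × 4.0383 = 4.1929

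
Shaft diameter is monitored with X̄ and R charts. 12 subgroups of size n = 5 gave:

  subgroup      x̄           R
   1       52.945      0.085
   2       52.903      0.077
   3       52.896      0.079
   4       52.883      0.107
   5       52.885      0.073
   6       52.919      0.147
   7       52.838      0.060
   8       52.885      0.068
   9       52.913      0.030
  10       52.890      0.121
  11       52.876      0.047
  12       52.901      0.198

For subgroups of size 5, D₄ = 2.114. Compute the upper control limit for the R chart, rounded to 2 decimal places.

R̄ = (0.085 + 0.077 + 0.079 + 0.107 + 0.073 + 0.147 + 0.060 + 0.068 + 0.030 + 0.121 + 0.047 + 0.198) / 12 = 1.0920 / 12 = 0.0910
UCL_R = D₄·R̄ = 2.114 × 0.0910 = 0.1924

0.19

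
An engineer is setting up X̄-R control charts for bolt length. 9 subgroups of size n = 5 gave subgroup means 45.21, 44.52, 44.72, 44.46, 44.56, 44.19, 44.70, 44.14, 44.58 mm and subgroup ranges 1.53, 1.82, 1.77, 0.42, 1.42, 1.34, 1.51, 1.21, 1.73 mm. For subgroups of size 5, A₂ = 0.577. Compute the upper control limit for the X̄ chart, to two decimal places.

45.38

X̄̄ = (45.21 + 44.52 + 44.72 + 44.46 + 44.56 + 44.19 + 44.70 + 44.14 + 44.58) / 9 = 401.0800 / 9 = 44.5644
R̄ = (1.53 + 1.82 + 1.77 + 0.42 + 1.42 + 1.34 + 1.51 + 1.21 + 1.73) / 9 = 12.7500 / 9 = 1.4167
UCL = X̄̄ + A₂·R̄ = 44.5644 + 0.577 × 1.4167 = 45.3819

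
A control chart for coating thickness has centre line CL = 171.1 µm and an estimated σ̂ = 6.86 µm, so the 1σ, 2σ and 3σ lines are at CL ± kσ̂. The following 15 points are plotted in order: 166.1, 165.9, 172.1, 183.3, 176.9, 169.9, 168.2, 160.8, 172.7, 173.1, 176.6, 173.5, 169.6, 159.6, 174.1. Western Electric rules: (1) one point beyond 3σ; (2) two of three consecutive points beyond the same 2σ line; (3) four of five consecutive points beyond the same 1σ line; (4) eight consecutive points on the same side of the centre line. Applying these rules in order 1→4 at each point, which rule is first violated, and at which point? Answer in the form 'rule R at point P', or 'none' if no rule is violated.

Zone of each point (C = within 1σ̂, B = 1σ̂–2σ̂, A = 2σ̂–3σ̂, * = beyond 3σ̂; sign = side of CL): 1:-C, 2:-C, 3:+C, 4:+B, 5:+C, 6:-C, 7:-C, 8:-B, 9:+C, 10:+C, 11:+C, 12:+C, 13:-C, 14:-B, 15:+C
No rule fires across all 15 points.

none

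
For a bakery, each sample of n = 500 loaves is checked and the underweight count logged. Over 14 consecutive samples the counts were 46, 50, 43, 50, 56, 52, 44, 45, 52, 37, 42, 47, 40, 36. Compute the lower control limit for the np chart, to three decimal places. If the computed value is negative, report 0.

p̄ = Σdᵢ / (k·n) = 640 / (14 × 500) = 0.09143
LCL = np̄ − 3·√(np̄(1−p̄)) = 45.7143 − 3 × 6.4447 = 26.3801

26.380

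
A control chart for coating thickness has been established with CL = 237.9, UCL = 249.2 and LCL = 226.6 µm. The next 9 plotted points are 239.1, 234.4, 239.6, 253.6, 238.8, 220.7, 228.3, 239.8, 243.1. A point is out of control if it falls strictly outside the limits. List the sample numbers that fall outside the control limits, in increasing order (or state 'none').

Compare each point to [226.6, 249.2]: sample 4 = 253.6 > UCL; sample 6 = 220.7 < LCL.

4, 6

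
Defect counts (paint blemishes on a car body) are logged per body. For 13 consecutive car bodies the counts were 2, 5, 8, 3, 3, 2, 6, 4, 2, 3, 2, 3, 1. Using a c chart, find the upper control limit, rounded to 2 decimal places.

c̄ = (2 + 5 + 8 + 3 + 3 + 2 + 6 + 4 + 2 + 3 + 2 + 3 + 1) / 13 = 44 / 13 = 3.3846
UCL = c̄ + 3√c̄ = 3.3846 + 3 × √3.3846 = 3.3846 + 3 × 1.8397 = 8.9038

8.90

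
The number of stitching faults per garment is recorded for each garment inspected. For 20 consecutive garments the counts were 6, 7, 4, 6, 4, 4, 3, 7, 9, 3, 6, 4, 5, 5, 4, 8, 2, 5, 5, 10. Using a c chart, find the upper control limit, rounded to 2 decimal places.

12.29

c̄ = (6 + 7 + 4 + 6 + 4 + 4 + 3 + 7 + 9 + 3 + 6 + 4 + 5 + 5 + 4 + 8 + 2 + 5 + 5 + 10) / 20 = 107 / 20 = 5.3500
UCL = c̄ + 3√c̄ = 5.3500 + 3 × √5.3500 = 5.3500 + 3 × 2.3130 = 12.2890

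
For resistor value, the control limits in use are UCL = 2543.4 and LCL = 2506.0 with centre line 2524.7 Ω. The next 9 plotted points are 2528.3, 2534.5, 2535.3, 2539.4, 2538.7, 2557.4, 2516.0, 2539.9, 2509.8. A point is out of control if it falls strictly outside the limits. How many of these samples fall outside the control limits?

1

Compare each point to [2506.0, 2543.4]: sample 6 = 2557.4 > UCL.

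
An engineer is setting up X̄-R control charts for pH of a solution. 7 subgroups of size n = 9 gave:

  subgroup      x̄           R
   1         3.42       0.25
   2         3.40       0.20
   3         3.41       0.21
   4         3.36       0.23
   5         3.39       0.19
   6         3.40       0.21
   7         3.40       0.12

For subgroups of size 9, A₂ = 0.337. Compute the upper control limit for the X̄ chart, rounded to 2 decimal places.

3.47

X̄̄ = (3.42 + 3.40 + 3.41 + 3.36 + 3.39 + 3.40 + 3.40) / 7 = 23.7800 / 7 = 3.3971
R̄ = (0.25 + 0.20 + 0.21 + 0.23 + 0.19 + 0.21 + 0.12) / 7 = 1.4100 / 7 = 0.2014
UCL = X̄̄ + A₂·R̄ = 3.3971 + 0.337 × 0.2014 = 3.4650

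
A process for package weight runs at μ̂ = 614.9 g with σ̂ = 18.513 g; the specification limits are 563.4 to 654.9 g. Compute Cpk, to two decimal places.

0.72

Cpu = (USL − μ̂) / (3σ̂) = (654.9 − 614.9) / (3 × 18.513) = 0.7202; Cpl = (μ̂ − LSL) / (3σ̂) = (614.9 − 563.4) / (3 × 18.513) = 0.9273; Cpk = min(Cpu, Cpl) = 0.7202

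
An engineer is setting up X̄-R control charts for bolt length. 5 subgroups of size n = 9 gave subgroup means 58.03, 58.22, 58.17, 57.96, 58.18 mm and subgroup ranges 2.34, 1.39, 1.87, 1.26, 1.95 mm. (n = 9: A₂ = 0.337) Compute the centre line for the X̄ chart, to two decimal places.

X̄̄ = (58.03 + 58.22 + 58.17 + 57.96 + 58.18) / 5 = 290.5600 / 5 = 58.1120
CL = X̄̄ = 58.1120

58.11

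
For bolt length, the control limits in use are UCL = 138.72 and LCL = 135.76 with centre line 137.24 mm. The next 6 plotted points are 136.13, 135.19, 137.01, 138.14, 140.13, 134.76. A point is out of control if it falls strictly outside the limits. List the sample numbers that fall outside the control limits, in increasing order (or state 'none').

2, 5, 6

Compare each point to [135.76, 138.72]: sample 2 = 135.19 < LCL; sample 5 = 140.13 > UCL; sample 6 = 134.76 < LCL.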